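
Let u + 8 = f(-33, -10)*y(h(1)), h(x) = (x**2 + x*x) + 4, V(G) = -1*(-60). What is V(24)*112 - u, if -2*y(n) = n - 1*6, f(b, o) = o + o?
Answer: 6728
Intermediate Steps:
V(G) = 60
f(b, o) = 2*o
h(x) = 4 + 2*x**2 (h(x) = (x**2 + x**2) + 4 = 2*x**2 + 4 = 4 + 2*x**2)
y(n) = 3 - n/2 (y(n) = -(n - 1*6)/2 = -(n - 6)/2 = -(-6 + n)/2 = 3 - n/2)
u = -8 (u = -8 + (2*(-10))*(3 - (4 + 2*1**2)/2) = -8 - 20*(3 - (4 + 2*1)/2) = -8 - 20*(3 - (4 + 2)/2) = -8 - 20*(3 - 1/2*6) = -8 - 20*(3 - 3) = -8 - 20*0 = -8 + 0 = -8)
V(24)*112 - u = 60*112 - 1*(-8) = 6720 + 8 = 6728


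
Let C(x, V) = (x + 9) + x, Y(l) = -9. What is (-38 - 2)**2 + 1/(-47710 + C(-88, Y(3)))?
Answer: 76603199/47877 ≈ 1600.0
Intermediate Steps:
C(x, V) = 9 + 2*x (C(x, V) = (9 + x) + x = 9 + 2*x)
(-38 - 2)**2 + 1/(-47710 + C(-88, Y(3))) = (-38 - 2)**2 + 1/(-47710 + (9 + 2*(-88))) = (-40)**2 + 1/(-47710 + (9 - 176)) = 1600 + 1/(-47710 - 167) = 1600 + 1/(-47877) = 1600 - 1/47877 = 76603199/47877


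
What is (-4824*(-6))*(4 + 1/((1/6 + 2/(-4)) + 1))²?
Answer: 875556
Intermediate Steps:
(-4824*(-6))*(4 + 1/((1/6 + 2/(-4)) + 1))² = (-201*(-144))*(4 + 1/((1*(⅙) + 2*(-¼)) + 1))² = 28944*(4 + 1/((⅙ - ½) + 1))² = 28944*(4 + 1/(-⅓ + 1))² = 28944*(4 + 1/(⅔))² = 28944*(4 + 3/2)² = 28944*(11/2)² = 28944*(121/4) = 875556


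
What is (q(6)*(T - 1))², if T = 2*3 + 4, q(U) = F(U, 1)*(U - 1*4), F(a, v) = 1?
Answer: 324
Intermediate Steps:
q(U) = -4 + U (q(U) = 1*(U - 1*4) = 1*(U - 4) = 1*(-4 + U) = -4 + U)
T = 10 (T = 6 + 4 = 10)
(q(6)*(T - 1))² = ((-4 + 6)*(10 - 1))² = (2*9)² = 18² = 324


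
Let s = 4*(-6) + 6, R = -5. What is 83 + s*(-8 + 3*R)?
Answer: 497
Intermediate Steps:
R = -5 (R = -1*5 = -5)
s = -18 (s = -24 + 6 = -18)
83 + s*(-8 + 3*R) = 83 - 18*(-8 + 3*(-5)) = 83 - 18*(-8 - 15) = 83 - 18*(-23) = 83 + 414 = 497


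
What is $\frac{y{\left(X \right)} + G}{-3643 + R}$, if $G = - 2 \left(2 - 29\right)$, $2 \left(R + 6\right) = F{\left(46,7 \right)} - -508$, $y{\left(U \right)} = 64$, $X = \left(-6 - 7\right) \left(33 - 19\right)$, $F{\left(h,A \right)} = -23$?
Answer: $- \frac{236}{6813} \approx -0.03464$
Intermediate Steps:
$X = -182$ ($X = \left(-13\right) 14 = -182$)
$R = \frac{473}{2}$ ($R = -6 + \frac{-23 - -508}{2} = -6 + \frac{-23 + 508}{2} = -6 + \frac{1}{2} \cdot 485 = -6 + \frac{485}{2} = \frac{473}{2} \approx 236.5$)
$G = 54$ ($G = \left(-2\right) \left(-27\right) = 54$)
$\frac{y{\left(X \right)} + G}{-3643 + R} = \frac{64 + 54}{-3643 + \frac{473}{2}} = \frac{118}{- \frac{6813}{2}} = 118 \left(- \frac{2}{6813}\right) = - \frac{236}{6813}$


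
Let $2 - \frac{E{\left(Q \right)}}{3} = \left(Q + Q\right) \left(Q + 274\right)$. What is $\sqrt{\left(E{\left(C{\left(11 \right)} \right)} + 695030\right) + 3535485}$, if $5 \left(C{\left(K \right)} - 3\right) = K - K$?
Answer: $\sqrt{4225535} \approx 2055.6$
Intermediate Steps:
$C{\left(K \right)} = 3$ ($C{\left(K \right)} = 3 + \frac{K - K}{5} = 3 + \frac{1}{5} \cdot 0 = 3 + 0 = 3$)
$E{\left(Q \right)} = 6 - 6 Q \left(274 + Q\right)$ ($E{\left(Q \right)} = 6 - 3 \left(Q + Q\right) \left(Q + 274\right) = 6 - 3 \cdot 2 Q \left(274 + Q\right) = 6 - 6 Q \left(274 + Q\right)$)
$\sqrt{\left(E{\left(C{\left(11 \right)} \right)} + 695030\right) + 3535485} = \sqrt{\left(\left(6 - 4932 - 6 \cdot 3^{2}\right) + 695030\right) + 3535485} = \sqrt{\left(\left(6 - 4932 - 54\right) + 695030\right) + 3535485} = \sqrt{\left(-4980 + 695030\right) + 3535485} = \sqrt{690050 + 3535485} = \sqrt{4225535}$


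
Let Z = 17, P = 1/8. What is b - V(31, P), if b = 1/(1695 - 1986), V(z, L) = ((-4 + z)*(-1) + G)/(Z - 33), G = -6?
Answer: -9619/4656 ≈ -2.0659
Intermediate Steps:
P = ⅛ ≈ 0.12500
V(z, L) = ⅛ + z/16 (V(z, L) = ((-4 + z)*(-1) - 6)/(17 - 33) = ((4 - z) - 6)/(-16) = (-2 - z)*(-1/16) = ⅛ + z/16)
b = -1/291 (b = 1/(-291) = -1/291 ≈ -0.0034364)
b - V(31, P) = -1/291 - (⅛ + (1/16)*31) = -1/291 - (⅛ + 31/16) = -1/291 - 1*33/16 = -1/291 - 33/16 = -9619/4656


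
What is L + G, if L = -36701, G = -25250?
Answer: -61951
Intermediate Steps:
L + G = -36701 - 25250 = -61951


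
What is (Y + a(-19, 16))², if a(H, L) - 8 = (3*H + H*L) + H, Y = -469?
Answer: 707281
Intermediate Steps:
a(H, L) = 8 + 4*H + H*L (a(H, L) = 8 + ((3*H + H*L) + H) = 8 + (4*H + H*L) = 8 + 4*H + H*L)
(Y + a(-19, 16))² = (-469 + (8 + 4*(-19) - 19*16))² = (-469 + (8 - 76 - 304))² = (-469 - 372)² = (-841)² = 707281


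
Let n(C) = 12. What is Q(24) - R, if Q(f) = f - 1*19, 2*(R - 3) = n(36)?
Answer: -4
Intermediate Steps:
R = 9 (R = 3 + (½)*12 = 3 + 6 = 9)
Q(f) = -19 + f (Q(f) = f - 19 = -19 + f)
Q(24) - R = (-19 + 24) - 1*9 = 5 - 9 = -4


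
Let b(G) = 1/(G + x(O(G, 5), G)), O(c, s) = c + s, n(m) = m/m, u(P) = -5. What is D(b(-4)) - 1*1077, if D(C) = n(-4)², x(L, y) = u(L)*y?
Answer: -1076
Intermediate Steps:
n(m) = 1
x(L, y) = -5*y
b(G) = -1/(4*G) (b(G) = 1/(G - 5*G) = 1/(-4*G) = -1/(4*G))
D(C) = 1 (D(C) = 1² = 1)
D(b(-4)) - 1*1077 = 1 - 1*1077 = 1 - 1077 = -1076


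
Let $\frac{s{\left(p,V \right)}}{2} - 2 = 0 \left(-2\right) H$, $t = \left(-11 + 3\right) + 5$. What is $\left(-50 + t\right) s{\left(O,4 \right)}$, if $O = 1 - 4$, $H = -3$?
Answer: $-212$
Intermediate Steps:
$t = -3$ ($t = -8 + 5 = -3$)
$O = -3$ ($O = 1 - 4 = -3$)
$s{\left(p,V \right)} = 4$ ($s{\left(p,V \right)} = 4 + 2 \cdot 0 \left(-2\right) \left(-3\right) = 4 + 2 \cdot 0 \left(-3\right) = 4 + 2 \cdot 0 = 4 + 0 = 4$)
$\left(-50 + t\right) s{\left(O,4 \right)} = \left(-50 - 3\right) 4 = \left(-53\right) 4 = -212$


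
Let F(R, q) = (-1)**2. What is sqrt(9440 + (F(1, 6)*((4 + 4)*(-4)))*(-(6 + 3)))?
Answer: 16*sqrt(38) ≈ 98.631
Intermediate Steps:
F(R, q) = 1
sqrt(9440 + (F(1, 6)*((4 + 4)*(-4)))*(-(6 + 3))) = sqrt(9440 + (1*((4 + 4)*(-4)))*(-(6 + 3))) = sqrt(9440 + (1*(8*(-4)))*(-1*9)) = sqrt(9440 + (1*(-32))*(-9)) = sqrt(9440 - 32*(-9)) = sqrt(9440 + 288) = sqrt(9728) = 16*sqrt(38)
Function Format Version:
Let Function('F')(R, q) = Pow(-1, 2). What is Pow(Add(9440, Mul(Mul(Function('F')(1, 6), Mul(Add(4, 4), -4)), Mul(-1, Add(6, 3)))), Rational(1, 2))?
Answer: Mul(16, Pow(38, Rational(1, 2))) ≈ 98.631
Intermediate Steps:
Function('F')(R, q) = 1
Pow(Add(9440, Mul(Mul(Function('F')(1, 6), Mul(Add(4, 4), -4)), Mul(-1, Add(6, 3)))), Rational(1, 2)) = Pow(Add(9440, Mul(Mul(1, Mul(Add(4, 4), -4)), Mul(-1, Add(6, 3)))), Rational(1, 2)) = Pow(Add(9440, Mul(Mul(1, Mul(8, -4)), Mul(-1, 9))), Rational(1, 2)) = Pow(Add(9440, Mul(Mul(1, -32), -9)), Rational(1, 2)) = Pow(Add(9440, Mul(-32, -9)), Rational(1, 2)) = Pow(Add(9440, 288), Rational(1, 2)) = Pow(9728, Rational(1, 2)) = Mul(16, Pow(38, Rational(1, 2)))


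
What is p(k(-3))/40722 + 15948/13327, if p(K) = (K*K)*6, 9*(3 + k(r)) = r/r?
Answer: 8776374208/7326478269 ≈ 1.1979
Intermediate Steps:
k(r) = -26/9 (k(r) = -3 + (r/r)/9 = -3 + (⅑)*1 = -3 + ⅑ = -26/9)
p(K) = 6*K² (p(K) = K²*6 = 6*K²)
p(k(-3))/40722 + 15948/13327 = (6*(-26/9)²)/40722 + 15948/13327 = (6*(676/81))*(1/40722) + 15948*(1/13327) = (1352/27)*(1/40722) + 15948/13327 = 676/549747 + 15948/13327 = 8776374208/7326478269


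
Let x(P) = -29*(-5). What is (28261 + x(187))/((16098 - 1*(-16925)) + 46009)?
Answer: 14203/39516 ≈ 0.35942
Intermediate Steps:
x(P) = 145
(28261 + x(187))/((16098 - 1*(-16925)) + 46009) = (28261 + 145)/((16098 - 1*(-16925)) + 46009) = 28406/((16098 + 16925) + 46009) = 28406/(33023 + 46009) = 28406/79032 = 28406*(1/79032) = 14203/39516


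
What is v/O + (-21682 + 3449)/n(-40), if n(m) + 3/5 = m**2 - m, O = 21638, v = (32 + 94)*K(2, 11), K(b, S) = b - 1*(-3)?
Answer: -983732080/88683343 ≈ -11.093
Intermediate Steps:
K(b, S) = 3 + b (K(b, S) = b + 3 = 3 + b)
v = 630 (v = (32 + 94)*(3 + 2) = 126*5 = 630)
n(m) = -3/5 + m**2 - m (n(m) = -3/5 + (m**2 - m) = -3/5 + m**2 - m)
v/O + (-21682 + 3449)/n(-40) = 630/21638 + (-21682 + 3449)/(-3/5 + (-40)**2 - 1*(-40)) = 630*(1/21638) - 18233/(-3/5 + 1600 + 40) = 315/10819 - 18233/8197/5 = 315/10819 - 18233*5/8197 = 315/10819 - 91165/8197 = -983732080/88683343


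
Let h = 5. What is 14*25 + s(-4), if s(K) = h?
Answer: 355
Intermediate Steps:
s(K) = 5
14*25 + s(-4) = 14*25 + 5 = 350 + 5 = 355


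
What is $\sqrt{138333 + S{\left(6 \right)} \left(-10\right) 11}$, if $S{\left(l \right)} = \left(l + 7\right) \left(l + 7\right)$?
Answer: $\sqrt{119743} \approx 346.04$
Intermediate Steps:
$S{\left(l \right)} = \left(7 + l\right)^{2}$ ($S{\left(l \right)} = \left(7 + l\right) \left(7 + l\right) = \left(7 + l\right)^{2}$)
$\sqrt{138333 + S{\left(6 \right)} \left(-10\right) 11} = \sqrt{138333 + \left(7 + 6\right)^{2} \left(-10\right) 11} = \sqrt{138333 + 13^{2} \left(-10\right) 11} = \sqrt{138333 + 169 \left(-10\right) 11} = \sqrt{138333 - 18590} = \sqrt{119743}$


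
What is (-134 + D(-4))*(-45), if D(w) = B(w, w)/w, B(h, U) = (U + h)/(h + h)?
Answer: 24165/4 ≈ 6041.3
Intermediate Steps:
B(h, U) = (U + h)/(2*h) (B(h, U) = (U + h)/((2*h)) = (U + h)*(1/(2*h)) = (U + h)/(2*h))
D(w) = 1/w (D(w) = ((w + w)/(2*w))/w = ((2*w)/(2*w))/w = 1/w)
(-134 + D(-4))*(-45) = (-134 + 1/(-4))*(-45) = (-134 - 1/4)*(-45) = -537/4*(-45) = 24165/4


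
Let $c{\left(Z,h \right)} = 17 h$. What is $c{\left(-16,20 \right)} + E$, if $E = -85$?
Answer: $255$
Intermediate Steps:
$c{\left(-16,20 \right)} + E = 17 \cdot 20 - 85 = 340 - 85 = 255$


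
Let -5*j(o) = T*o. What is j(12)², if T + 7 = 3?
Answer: 2304/25 ≈ 92.160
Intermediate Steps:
T = -4 (T = -7 + 3 = -4)
j(o) = 4*o/5 (j(o) = -(-4)*o/5 = 4*o/5)
j(12)² = ((⅘)*12)² = (48/5)² = 2304/25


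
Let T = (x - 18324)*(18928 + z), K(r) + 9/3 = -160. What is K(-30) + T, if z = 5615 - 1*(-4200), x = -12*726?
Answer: -777095911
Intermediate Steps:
K(r) = -163 (K(r) = -3 - 160 = -163)
x = -8712
z = 9815 (z = 5615 + 4200 = 9815)
T = -777095748 (T = (-8712 - 18324)*(18928 + 9815) = -27036*28743 = -777095748)
K(-30) + T = -163 - 777095748 = -777095911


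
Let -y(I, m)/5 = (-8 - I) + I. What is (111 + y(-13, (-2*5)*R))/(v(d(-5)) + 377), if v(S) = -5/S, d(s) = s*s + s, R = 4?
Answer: 604/1507 ≈ 0.40080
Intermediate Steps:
d(s) = s + s² (d(s) = s² + s = s + s²)
y(I, m) = 40 (y(I, m) = -5*((-8 - I) + I) = -5*(-8) = 40)
(111 + y(-13, (-2*5)*R))/(v(d(-5)) + 377) = (111 + 40)/(-5*(-1/(5*(1 - 5))) + 377) = 151/(-5/((-5*(-4))) + 377) = 151/(-5/20 + 377) = 151/(-5*1/20 + 377) = 151/(-¼ + 377) = 151/(1507/4) = 151*(4/1507) = 604/1507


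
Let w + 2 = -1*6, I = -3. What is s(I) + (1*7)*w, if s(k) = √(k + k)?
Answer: -56 + I*√6 ≈ -56.0 + 2.4495*I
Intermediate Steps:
w = -8 (w = -2 - 1*6 = -2 - 6 = -8)
s(k) = √2*√k (s(k) = √(2*k) = √2*√k)
s(I) + (1*7)*w = √2*√(-3) + (1*7)*(-8) = √2*(I*√3) + 7*(-8) = I*√6 - 56 = -56 + I*√6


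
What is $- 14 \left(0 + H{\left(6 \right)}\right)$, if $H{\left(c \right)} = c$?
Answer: $-84$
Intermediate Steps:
$- 14 \left(0 + H{\left(6 \right)}\right) = - 14 \left(0 + 6\right) = \left(-14\right) 6 = -84$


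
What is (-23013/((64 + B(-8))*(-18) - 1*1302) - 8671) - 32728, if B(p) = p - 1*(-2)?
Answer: -32366347/782 ≈ -41389.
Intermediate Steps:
B(p) = 2 + p (B(p) = p + 2 = 2 + p)
(-23013/((64 + B(-8))*(-18) - 1*1302) - 8671) - 32728 = (-23013/((64 + (2 - 8))*(-18) - 1*1302) - 8671) - 32728 = (-23013/((64 - 6)*(-18) - 1302) - 8671) - 32728 = (-23013/(58*(-18) - 1302) - 8671) - 32728 = (-23013/(-1044 - 1302) - 8671) - 32728 = (-23013/(-2346) - 8671) - 32728 = (-23013*(-1/2346) - 8671) - 32728 = (7671/782 - 8671) - 32728 = -6773051/782 - 32728 = -32366347/782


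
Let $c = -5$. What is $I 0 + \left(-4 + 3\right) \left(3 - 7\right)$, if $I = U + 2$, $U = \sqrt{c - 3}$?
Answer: $4$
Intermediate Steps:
$U = 2 i \sqrt{2}$ ($U = \sqrt{-5 - 3} = \sqrt{-8} = 2 i \sqrt{2} \approx 2.8284 i$)
$I = 2 + 2 i \sqrt{2}$ ($I = 2 i \sqrt{2} + 2 = 2 + 2 i \sqrt{2} \approx 2.0 + 2.8284 i$)
$I 0 + \left(-4 + 3\right) \left(3 - 7\right) = \left(2 + 2 i \sqrt{2}\right) 0 + \left(-4 + 3\right) \left(3 - 7\right) = 0 - -4 = 0 + 4 = 4$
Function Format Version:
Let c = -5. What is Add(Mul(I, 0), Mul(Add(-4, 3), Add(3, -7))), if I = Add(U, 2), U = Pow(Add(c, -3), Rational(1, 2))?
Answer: 4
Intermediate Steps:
U = Mul(2, I, Pow(2, Rational(1, 2))) (U = Pow(Add(-5, -3), Rational(1, 2)) = Pow(-8, Rational(1, 2)) = Mul(2, I, Pow(2, Rational(1, 2))) ≈ Mul(2.8284, I))
I = Add(2, Mul(2, I, Pow(2, Rational(1, 2)))) (I = Add(Mul(2, I, Pow(2, Rational(1, 2))), 2) = Add(2, Mul(2, I, Pow(2, Rational(1, 2)))) ≈ Add(2.0000, Mul(2.8284, I)))
Add(Mul(I, 0), Mul(Add(-4, 3), Add(3, -7))) = Add(Mul(Add(2, Mul(2, I, Pow(2, Rational(1, 2)))), 0), Mul(Add(-4, 3), Add(3, -7))) = Add(0, Mul(-1, -4)) = Add(0, 4) = 4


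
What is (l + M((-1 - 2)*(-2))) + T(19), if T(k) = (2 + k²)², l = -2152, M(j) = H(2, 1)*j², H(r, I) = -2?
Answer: 129545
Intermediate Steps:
M(j) = -2*j²
(l + M((-1 - 2)*(-2))) + T(19) = (-2152 - 2*4*(-1 - 2)²) + (2 + 19²)² = (-2152 - 2*(-3*(-2))²) + (2 + 361)² = (-2152 - 2*6²) + 363² = (-2152 - 2*36) + 131769 = (-2152 - 72) + 131769 = -2224 + 131769 = 129545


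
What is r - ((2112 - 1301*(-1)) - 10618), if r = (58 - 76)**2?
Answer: 7529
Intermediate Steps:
r = 324 (r = (-18)**2 = 324)
r - ((2112 - 1301*(-1)) - 10618) = 324 - ((2112 - 1301*(-1)) - 10618) = 324 - ((2112 + 1301) - 10618) = 324 - (3413 - 10618) = 324 - 1*(-7205) = 324 + 7205 = 7529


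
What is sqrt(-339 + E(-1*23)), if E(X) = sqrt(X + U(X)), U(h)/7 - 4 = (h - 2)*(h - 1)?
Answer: sqrt(-339 + 29*sqrt(5)) ≈ 16.558*I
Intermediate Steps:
U(h) = 28 + 7*(-1 + h)*(-2 + h) (U(h) = 28 + 7*((h - 2)*(h - 1)) = 28 + 7*((-2 + h)*(-1 + h)) = 28 + 7*((-1 + h)*(-2 + h)) = 28 + 7*(-1 + h)*(-2 + h))
E(X) = sqrt(42 - 20*X + 7*X**2) (E(X) = sqrt(X + (42 - 21*X + 7*X**2)) = sqrt(42 - 20*X + 7*X**2))
sqrt(-339 + E(-1*23)) = sqrt(-339 + sqrt(42 - (-20)*23 + 7*(-1*23)**2)) = sqrt(-339 + sqrt(42 - 20*(-23) + 7*(-23)**2)) = sqrt(-339 + sqrt(42 + 460 + 7*529)) = sqrt(-339 + sqrt(42 + 460 + 3703)) = sqrt(-339 + sqrt(4205)) = sqrt(-339 + 29*sqrt(5))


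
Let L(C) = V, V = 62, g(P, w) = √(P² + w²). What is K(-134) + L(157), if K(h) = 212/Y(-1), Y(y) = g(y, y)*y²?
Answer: 62 + 106*√2 ≈ 211.91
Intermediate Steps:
L(C) = 62
Y(y) = √2*y²*√(y²) (Y(y) = √(y² + y²)*y² = √(2*y²)*y² = (√2*√(y²))*y² = √2*y²*√(y²))
K(h) = 106*√2 (K(h) = 212/((√2*(-1)²*√((-1)²))) = 212/((√2*1*√1)) = 212/((√2*1*1)) = 212/(√2) = 212*(√2/2) = 106*√2)
K(-134) + L(157) = 106*√2 + 62 = 62 + 106*√2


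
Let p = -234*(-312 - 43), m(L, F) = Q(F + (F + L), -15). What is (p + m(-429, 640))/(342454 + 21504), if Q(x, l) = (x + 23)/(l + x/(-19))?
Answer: 6739351/29532592 ≈ 0.22820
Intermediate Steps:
Q(x, l) = (23 + x)/(l - x/19) (Q(x, l) = (23 + x)/(l + x*(-1/19)) = (23 + x)/(l - x/19))
m(L, F) = 19*(23 + L + 2*F)/(-285 - L - 2*F) (m(L, F) = 19*(23 + (F + (F + L)))/(-(F + (F + L)) + 19*(-15)) = 19*(23 + (L + 2*F))/(-(L + 2*F) - 285) = 19*(23 + L + 2*F)/((-L - 2*F) - 285) = 19*(23 + L + 2*F)/(-285 - L - 2*F))
p = 83070 (p = -234*(-355) = 83070)
(p + m(-429, 640))/(342454 + 21504) = (83070 + 19*(-23 - 1*(-429) - 2*640)/(285 - 429 + 2*640))/(342454 + 21504) = (83070 + 19*(-23 + 429 - 1280)/(285 - 429 + 1280))/363958 = (83070 + 19*(-874)/1136)*(1/363958) = (83070 + 19*(1/1136)*(-874))*(1/363958) = (83070 - 8303/568)*(1/363958) = (47175457/568)*(1/363958) = 6739351/29532592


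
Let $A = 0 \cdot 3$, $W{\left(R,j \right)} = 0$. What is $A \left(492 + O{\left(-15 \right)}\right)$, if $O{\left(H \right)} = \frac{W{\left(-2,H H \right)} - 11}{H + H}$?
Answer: $0$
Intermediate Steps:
$O{\left(H \right)} = - \frac{11}{2 H}$ ($O{\left(H \right)} = \frac{0 - 11}{H + H} = - \frac{11}{2 H}$)
$A = 0$
$A \left(492 + O{\left(-15 \right)}\right) = 0 \left(492 - \frac{11}{2 \left(-15\right)}\right) = 0 \left(492 - - \frac{11}{30}\right) = 0 \left(492 + \frac{11}{30}\right) = 0 \cdot \frac{14771}{30} = 0$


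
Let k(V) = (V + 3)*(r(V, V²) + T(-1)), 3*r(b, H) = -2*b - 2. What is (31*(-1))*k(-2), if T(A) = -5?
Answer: 403/3 ≈ 134.33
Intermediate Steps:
r(b, H) = -⅔ - 2*b/3 (r(b, H) = (-2*b - 2)/3 = (-2 - 2*b)/3 = -⅔ - 2*b/3)
k(V) = (3 + V)*(-17/3 - 2*V/3) (k(V) = (V + 3)*((-⅔ - 2*V/3) - 5) = (3 + V)*(-17/3 - 2*V/3))
(31*(-1))*k(-2) = (31*(-1))*(-17 - 23/3*(-2) - ⅔*(-2)²) = -31*(-17 + 46/3 - ⅔*4) = -31*(-17 + 46/3 - 8/3) = -31*(-13/3) = 403/3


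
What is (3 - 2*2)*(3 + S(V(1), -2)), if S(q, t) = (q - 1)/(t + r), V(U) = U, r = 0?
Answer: -3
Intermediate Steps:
S(q, t) = (-1 + q)/t (S(q, t) = (q - 1)/(t + 0) = (-1 + q)/t)
(3 - 2*2)*(3 + S(V(1), -2)) = (3 - 2*2)*(3 + (-1 + 1)/(-2)) = (3 - 4)*(3 - ½*0) = -(3 + 0) = -1*3 = -3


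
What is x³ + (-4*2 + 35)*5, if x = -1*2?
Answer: 127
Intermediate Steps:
x = -2
x³ + (-4*2 + 35)*5 = (-2)³ + (-4*2 + 35)*5 = -8 + (-8 + 35)*5 = -8 + 27*5 = -8 + 135 = 127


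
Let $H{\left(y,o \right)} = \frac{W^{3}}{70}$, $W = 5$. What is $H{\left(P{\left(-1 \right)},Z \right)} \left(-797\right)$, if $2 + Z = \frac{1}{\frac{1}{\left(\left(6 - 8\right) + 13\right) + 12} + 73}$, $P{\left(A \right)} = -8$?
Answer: $- \frac{19925}{14} \approx -1423.2$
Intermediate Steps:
$Z = - \frac{3337}{1680}$ ($Z = -2 + \frac{1}{\frac{1}{\left(\left(6 - 8\right) + 13\right) + 12} + 73} = -2 + \frac{1}{\frac{1}{\left(-2 + 13\right) + 12} + 73} = -2 + \frac{1}{\frac{1}{11 + 12} + 73} = -2 + \frac{1}{\frac{1}{23} + 73} = -2 + \frac{1}{\frac{1680}{23}} = -2 + \frac{23}{1680} = - \frac{3337}{1680} \approx -1.9863$)
$H{\left(y,o \right)} = \frac{25}{14}$ ($H{\left(y,o \right)} = \frac{5^{3}}{70} = 125 \cdot \frac{1}{70} = \frac{25}{14}$)
$H{\left(P{\left(-1 \right)},Z \right)} \left(-797\right) = \frac{25}{14} \left(-797\right) = - \frac{19925}{14}$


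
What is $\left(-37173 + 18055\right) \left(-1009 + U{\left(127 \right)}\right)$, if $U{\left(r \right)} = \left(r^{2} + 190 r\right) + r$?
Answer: $-752809486$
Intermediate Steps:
$U{\left(r \right)} = r^{2} + 191 r$
$\left(-37173 + 18055\right) \left(-1009 + U{\left(127 \right)}\right) = \left(-37173 + 18055\right) \left(-1009 + 127 \left(191 + 127\right)\right) = - 19118 \left(-1009 + 127 \cdot 318\right) = - 19118 \left(-1009 + 40386\right) = \left(-19118\right) 39377 = -752809486$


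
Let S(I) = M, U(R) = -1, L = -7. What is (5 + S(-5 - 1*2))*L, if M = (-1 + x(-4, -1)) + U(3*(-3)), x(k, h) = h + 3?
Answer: -35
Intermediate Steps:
x(k, h) = 3 + h
M = 0 (M = (-1 + (3 - 1)) - 1 = (-1 + 2) - 1 = 1 - 1 = 0)
S(I) = 0
(5 + S(-5 - 1*2))*L = (5 + 0)*(-7) = 5*(-7) = -35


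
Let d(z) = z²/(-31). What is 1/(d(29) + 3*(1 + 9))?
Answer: 31/89 ≈ 0.34831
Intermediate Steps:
d(z) = -z²/31
1/(d(29) + 3*(1 + 9)) = 1/(-1/31*29² + 3*(1 + 9)) = 1/(-1/31*841 + 3*10) = 1/(-841/31 + 30) = 1/(89/31) = 31/89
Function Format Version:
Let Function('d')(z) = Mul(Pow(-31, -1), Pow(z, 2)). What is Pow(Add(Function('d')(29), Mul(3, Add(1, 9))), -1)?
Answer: Rational(31, 89) ≈ 0.34831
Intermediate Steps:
Function('d')(z) = Mul(Rational(-1, 31), Pow(z, 2))
Pow(Add(Function('d')(29), Mul(3, Add(1, 9))), -1) = Pow(Add(Mul(Rational(-1, 31), Pow(29, 2)), Mul(3, Add(1, 9))), -1) = Pow(Add(Mul(Rational(-1, 31), 841), Mul(3, 10)), -1) = Pow(Add(Rational(-841, 31), 30), -1) = Pow(Rational(89, 31), -1) = Rational(31, 89)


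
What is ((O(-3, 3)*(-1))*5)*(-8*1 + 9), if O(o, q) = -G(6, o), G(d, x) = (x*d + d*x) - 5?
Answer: -205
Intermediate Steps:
G(d, x) = -5 + 2*d*x (G(d, x) = (d*x + d*x) - 5 = 2*d*x - 5 = -5 + 2*d*x)
O(o, q) = 5 - 12*o (O(o, q) = -(-5 + 2*6*o) = -(-5 + 12*o) = 5 - 12*o)
((O(-3, 3)*(-1))*5)*(-8*1 + 9) = (((5 - 12*(-3))*(-1))*5)*(-8*1 + 9) = (((5 + 36)*(-1))*5)*(-8 + 9) = ((41*(-1))*5)*1 = -41*5*1 = -205*1 = -205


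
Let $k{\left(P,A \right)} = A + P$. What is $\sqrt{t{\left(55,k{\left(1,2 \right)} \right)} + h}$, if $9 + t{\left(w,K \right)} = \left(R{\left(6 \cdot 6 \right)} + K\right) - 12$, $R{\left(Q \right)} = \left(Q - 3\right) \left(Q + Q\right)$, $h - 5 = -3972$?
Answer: $i \sqrt{1609} \approx 40.112 i$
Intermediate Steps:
$h = -3967$ ($h = 5 - 3972 = -3967$)
$R{\left(Q \right)} = 2 Q \left(-3 + Q\right)$ ($R{\left(Q \right)} = \left(-3 + Q\right) 2 Q = 2 Q \left(-3 + Q\right)$)
$t{\left(w,K \right)} = 2355 + K$ ($t{\left(w,K \right)} = -9 - \left(12 - K - 2 \cdot 6 \cdot 6 \left(-3 + 6 \cdot 6\right)\right) = -9 - \left(12 - K - 72 \left(-3 + 36\right)\right) = -9 + \left(\left(2 \cdot 36 \cdot 33 + K\right) - 12\right) = -9 + \left(\left(2376 + K\right) - 12\right) = -9 + \left(2364 + K\right) = 2355 + K$)
$\sqrt{t{\left(55,k{\left(1,2 \right)} \right)} + h} = \sqrt{\left(2355 + \left(2 + 1\right)\right) - 3967} = \sqrt{\left(2355 + 3\right) - 3967} = \sqrt{2358 - 3967} = \sqrt{-1609} = i \sqrt{1609}$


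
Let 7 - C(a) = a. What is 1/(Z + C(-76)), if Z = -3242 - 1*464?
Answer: -1/3623 ≈ -0.00027601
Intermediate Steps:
C(a) = 7 - a
Z = -3706 (Z = -3242 - 464 = -3706)
1/(Z + C(-76)) = 1/(-3706 + (7 - 1*(-76))) = 1/(-3706 + (7 + 76)) = 1/(-3706 + 83) = 1/(-3623) = -1/3623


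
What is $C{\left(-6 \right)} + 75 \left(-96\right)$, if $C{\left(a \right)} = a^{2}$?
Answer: $-7164$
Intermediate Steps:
$C{\left(-6 \right)} + 75 \left(-96\right) = \left(-6\right)^{2} + 75 \left(-96\right) = 36 - 7200 = -7164$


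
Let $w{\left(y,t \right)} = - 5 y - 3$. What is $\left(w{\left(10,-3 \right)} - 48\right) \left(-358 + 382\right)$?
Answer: $-2424$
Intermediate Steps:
$w{\left(y,t \right)} = -3 - 5 y$
$\left(w{\left(10,-3 \right)} - 48\right) \left(-358 + 382\right) = \left(\left(-3 - 50\right) - 48\right) \left(-358 + 382\right) = \left(\left(-3 - 50\right) - 48\right) 24 = \left(-53 - 48\right) 24 = \left(-101\right) 24 = -2424$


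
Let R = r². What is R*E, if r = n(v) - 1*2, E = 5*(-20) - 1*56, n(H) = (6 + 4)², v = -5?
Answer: -1498224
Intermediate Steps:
n(H) = 100 (n(H) = 10² = 100)
E = -156 (E = -100 - 56 = -156)
r = 98 (r = 100 - 1*2 = 100 - 2 = 98)
R = 9604 (R = 98² = 9604)
R*E = 9604*(-156) = -1498224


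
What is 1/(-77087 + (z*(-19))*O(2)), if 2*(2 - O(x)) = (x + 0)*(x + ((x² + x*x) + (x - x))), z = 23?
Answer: -1/73591 ≈ -1.3589e-5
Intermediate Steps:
O(x) = 2 - x*(x + 2*x²)/2 (O(x) = 2 - (x + 0)*(x + ((x² + x*x) + (x - x)))/2 = 2 - x*(x + ((x² + x²) + 0))/2 = 2 - x*(x + (2*x² + 0))/2 = 2 - x*(x + 2*x²)/2)
1/(-77087 + (z*(-19))*O(2)) = 1/(-77087 + (23*(-19))*(2 - 1*2³ - ½*2²)) = 1/(-77087 - 437*(2 - 1*8 - ½*4)) = 1/(-77087 - 437*(2 - 8 - 2)) = 1/(-77087 - 437*(-8)) = 1/(-77087 + 3496) = 1/(-73591) = -1/73591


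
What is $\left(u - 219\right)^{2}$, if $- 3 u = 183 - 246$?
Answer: $39204$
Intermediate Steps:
$u = 21$ ($u = - \frac{183 - 246}{3} = \left(- \frac{1}{3}\right) \left(-63\right) = 21$)
$\left(u - 219\right)^{2} = \left(21 - 219\right)^{2} = \left(-198\right)^{2} = 39204$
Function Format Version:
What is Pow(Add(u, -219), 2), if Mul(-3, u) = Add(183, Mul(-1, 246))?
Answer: 39204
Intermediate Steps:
u = 21 (u = Mul(Rational(-1, 3), Add(183, Mul(-1, 246))) = Mul(Rational(-1, 3), Add(183, -246)) = Mul(Rational(-1, 3), -63) = 21)
Pow(Add(u, -219), 2) = Pow(Add(21, -219), 2) = Pow(-198, 2) = 39204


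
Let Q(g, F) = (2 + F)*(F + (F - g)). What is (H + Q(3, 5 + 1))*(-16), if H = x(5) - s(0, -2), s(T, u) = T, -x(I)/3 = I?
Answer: -912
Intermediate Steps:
x(I) = -3*I
Q(g, F) = (2 + F)*(-g + 2*F)
H = -15 (H = -3*5 - 1*0 = -15 + 0 = -15)
(H + Q(3, 5 + 1))*(-16) = (-15 + (-2*3 + 2*(5 + 1)**2 + 4*(5 + 1) - 1*(5 + 1)*3))*(-16) = (-15 + (-6 + 2*6**2 + 4*6 - 1*6*3))*(-16) = (-15 + (-6 + 2*36 + 24 - 18))*(-16) = (-15 + (-6 + 72 + 24 - 18))*(-16) = (-15 + 72)*(-16) = 57*(-16) = -912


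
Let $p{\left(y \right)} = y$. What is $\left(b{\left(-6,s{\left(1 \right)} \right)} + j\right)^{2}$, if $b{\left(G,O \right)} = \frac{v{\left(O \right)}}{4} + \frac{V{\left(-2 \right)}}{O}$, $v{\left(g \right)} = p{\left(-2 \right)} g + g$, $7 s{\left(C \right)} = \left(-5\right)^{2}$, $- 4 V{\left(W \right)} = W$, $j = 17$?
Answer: $\frac{129345129}{490000} \approx 263.97$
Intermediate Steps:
$V{\left(W \right)} = - \frac{W}{4}$
$s{\left(C \right)} = \frac{25}{7}$ ($s{\left(C \right)} = \frac{\left(-5\right)^{2}}{7} = \frac{1}{7} \cdot 25 = \frac{25}{7}$)
$v{\left(g \right)} = - g$ ($v{\left(g \right)} = - 2 g + g = - g$)
$b{\left(G,O \right)} = \frac{1}{2 O} - \frac{O}{4}$ ($b{\left(G,O \right)} = \frac{\left(-1\right) O}{4} + \frac{\left(- \frac{1}{4}\right) \left(-2\right)}{O} = - O \frac{1}{4} + \frac{1}{2 O} = - \frac{O}{4} + \frac{1}{2 O} = \frac{1}{2 O} - \frac{O}{4}$)
$\left(b{\left(-6,s{\left(1 \right)} \right)} + j\right)^{2} = \left(\frac{2 - \left(\frac{25}{7}\right)^{2}}{4 \cdot \frac{25}{7}} + 17\right)^{2} = \left(\frac{1}{4} \cdot \frac{7}{25} \left(2 - \frac{625}{49}\right) + 17\right)^{2} = \left(\frac{1}{4} \cdot \frac{7}{25} \left(- \frac{527}{49}\right) + 17\right)^{2} = \left(- \frac{527}{700} + 17\right)^{2} = \left(\frac{11373}{700}\right)^{2} = \frac{129345129}{490000}$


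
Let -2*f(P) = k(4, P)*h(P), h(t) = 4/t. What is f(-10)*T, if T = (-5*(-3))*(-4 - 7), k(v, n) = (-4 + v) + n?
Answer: 330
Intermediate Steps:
k(v, n) = -4 + n + v
T = -165 (T = 15*(-11) = -165)
f(P) = -2 (f(P) = -(-4 + P + 4)*4/P/2 = -P*4/P/2 = -½*4 = -2)
f(-10)*T = -2*(-165) = 330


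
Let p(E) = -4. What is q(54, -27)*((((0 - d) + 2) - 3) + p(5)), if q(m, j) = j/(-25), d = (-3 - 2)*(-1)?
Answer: -54/5 ≈ -10.800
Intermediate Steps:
d = 5 (d = -5*(-1) = 5)
q(m, j) = -j/25 (q(m, j) = j*(-1/25) = -j/25)
q(54, -27)*((((0 - d) + 2) - 3) + p(5)) = (-1/25*(-27))*((((0 - 1*5) + 2) - 3) - 4) = 27*((((0 - 5) + 2) - 3) - 4)/25 = 27*(((-5 + 2) - 3) - 4)/25 = 27*((-3 - 3) - 4)/25 = 27*(-6 - 4)/25 = (27/25)*(-10) = -54/5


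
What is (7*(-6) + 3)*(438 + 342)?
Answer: -30420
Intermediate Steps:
(7*(-6) + 3)*(438 + 342) = (-42 + 3)*780 = -39*780 = -30420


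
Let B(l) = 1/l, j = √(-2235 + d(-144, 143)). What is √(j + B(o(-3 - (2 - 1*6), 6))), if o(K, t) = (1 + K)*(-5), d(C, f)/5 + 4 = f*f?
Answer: √(-10 + 300*√11110)/10 ≈ 17.780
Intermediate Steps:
d(C, f) = -20 + 5*f² (d(C, f) = -20 + 5*(f*f) = -20 + 5*f²)
o(K, t) = -5 - 5*K
j = 3*√11110 (j = √(-2235 + (-20 + 5*143²)) = √(-2235 + (-20 + 5*20449)) = √(-2235 + (-20 + 102245)) = √(-2235 + 102225) = √99990 = 3*√11110 ≈ 316.21)
√(j + B(o(-3 - (2 - 1*6), 6))) = √(3*√11110 + 1/(-5 - 5*(-3 - (2 - 1*6)))) = √(3*√11110 + 1/(-5 - 5*(-3 - (2 - 6)))) = √(3*√11110 + 1/(-5 - 5*(-3 - 1*(-4)))) = √(3*√11110 + 1/(-5 - 5*(-3 + 4))) = √(3*√11110 + 1/(-5 - 5*1)) = √(3*√11110 + 1/(-5 - 5)) = √(3*√11110 + 1/(-10)) = √(3*√11110 - ⅒) = √(-⅒ + 3*√11110)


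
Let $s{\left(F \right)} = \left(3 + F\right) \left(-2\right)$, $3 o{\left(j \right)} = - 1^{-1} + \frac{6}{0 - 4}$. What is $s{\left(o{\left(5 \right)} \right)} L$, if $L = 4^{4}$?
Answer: $- \frac{3328}{3} \approx -1109.3$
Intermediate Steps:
$o{\left(j \right)} = - \frac{5}{6}$ ($o{\left(j \right)} = \frac{- 1^{-1} + \frac{6}{0 - 4}}{3} = \frac{\left(-1\right) 1 + \frac{6}{-4}}{3} = \frac{-1 + 6 \left(- \frac{1}{4}\right)}{3} = \frac{-1 - \frac{3}{2}}{3} = \frac{1}{3} \left(- \frac{5}{2}\right) = - \frac{5}{6}$)
$s{\left(F \right)} = -6 - 2 F$
$L = 256$
$s{\left(o{\left(5 \right)} \right)} L = \left(-6 - - \frac{5}{3}\right) 256 = \left(-6 + \frac{5}{3}\right) 256 = \left(- \frac{13}{3}\right) 256 = - \frac{3328}{3}$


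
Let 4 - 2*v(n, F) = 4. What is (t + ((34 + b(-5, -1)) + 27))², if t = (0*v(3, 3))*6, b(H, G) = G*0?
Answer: 3721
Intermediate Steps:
b(H, G) = 0
v(n, F) = 0 (v(n, F) = 2 - ½*4 = 2 - 2 = 0)
t = 0 (t = (0*0)*6 = 0*6 = 0)
(t + ((34 + b(-5, -1)) + 27))² = (0 + ((34 + 0) + 27))² = (0 + (34 + 27))² = (0 + 61)² = 61² = 3721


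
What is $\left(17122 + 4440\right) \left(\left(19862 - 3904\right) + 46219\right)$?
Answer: $1340660474$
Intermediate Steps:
$\left(17122 + 4440\right) \left(\left(19862 - 3904\right) + 46219\right) = 21562 \left(\left(19862 - 3904\right) + 46219\right) = 21562 \left(15958 + 46219\right) = 21562 \cdot 62177 = 1340660474$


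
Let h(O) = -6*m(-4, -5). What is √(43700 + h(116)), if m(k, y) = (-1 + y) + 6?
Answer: 10*√437 ≈ 209.05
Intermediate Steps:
m(k, y) = 5 + y
h(O) = 0 (h(O) = -6*(5 - 5) = -6*0 = 0)
√(43700 + h(116)) = √(43700 + 0) = √43700 = 10*√437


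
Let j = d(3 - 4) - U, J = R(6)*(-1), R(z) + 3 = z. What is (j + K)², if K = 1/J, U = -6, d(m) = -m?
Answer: 400/9 ≈ 44.444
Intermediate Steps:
R(z) = -3 + z
J = -3 (J = (-3 + 6)*(-1) = 3*(-1) = -3)
j = 7 (j = -(3 - 4) - 1*(-6) = -1*(-1) + 6 = 1 + 6 = 7)
K = -⅓ (K = 1/(-3) = -⅓ ≈ -0.33333)
(j + K)² = (7 - ⅓)² = (20/3)² = 400/9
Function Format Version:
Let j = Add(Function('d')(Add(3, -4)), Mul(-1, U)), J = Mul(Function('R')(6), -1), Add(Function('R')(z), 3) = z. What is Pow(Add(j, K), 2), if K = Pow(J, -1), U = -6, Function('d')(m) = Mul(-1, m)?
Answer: Rational(400, 9) ≈ 44.444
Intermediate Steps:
Function('R')(z) = Add(-3, z)
J = -3 (J = Mul(Add(-3, 6), -1) = Mul(3, -1) = -3)
j = 7 (j = Add(Mul(-1, Add(3, -4)), Mul(-1, -6)) = Add(Mul(-1, -1), 6) = Add(1, 6) = 7)
K = Rational(-1, 3) (K = Pow(-3, -1) = Rational(-1, 3) ≈ -0.33333)
Pow(Add(j, K), 2) = Pow(Add(7, Rational(-1, 3)), 2) = Pow(Rational(20, 3), 2) = Rational(400, 9)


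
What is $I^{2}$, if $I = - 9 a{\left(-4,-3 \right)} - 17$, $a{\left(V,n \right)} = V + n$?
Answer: $2116$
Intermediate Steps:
$I = 46$ ($I = - 9 \left(-4 - 3\right) - 17 = \left(-9\right) \left(-7\right) - 17 = 63 - 17 = 46$)
$I^{2} = 46^{2} = 2116$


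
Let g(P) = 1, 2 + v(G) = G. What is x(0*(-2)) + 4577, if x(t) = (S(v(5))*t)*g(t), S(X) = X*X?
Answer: 4577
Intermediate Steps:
v(G) = -2 + G
S(X) = X²
x(t) = 9*t (x(t) = ((-2 + 5)²*t)*1 = (3²*t)*1 = (9*t)*1 = 9*t)
x(0*(-2)) + 4577 = 9*(0*(-2)) + 4577 = 9*0 + 4577 = 0 + 4577 = 4577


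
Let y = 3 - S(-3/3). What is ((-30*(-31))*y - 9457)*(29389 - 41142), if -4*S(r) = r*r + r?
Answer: 78357251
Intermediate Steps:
S(r) = -r/4 - r**2/4 (S(r) = -(r*r + r)/4 = -(r**2 + r)/4 = -(r + r**2)/4 = -r/4 - r**2/4)
y = 3 (y = 3 - (-1)*(-3/3)*(1 - 3/3)/4 = 3 - (-1)*(-3*1/3)*(1 - 3*1/3)/4 = 3 - (-1)*(-1)*(1 - 1)/4 = 3 - (-1)*(-1)*0/4 = 3 - 1*0 = 3 + 0 = 3)
((-30*(-31))*y - 9457)*(29389 - 41142) = (-30*(-31)*3 - 9457)*(29389 - 41142) = (930*3 - 9457)*(-11753) = (2790 - 9457)*(-11753) = -6667*(-11753) = 78357251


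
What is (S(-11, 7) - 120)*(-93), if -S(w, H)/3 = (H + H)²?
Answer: 65844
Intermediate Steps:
S(w, H) = -12*H² (S(w, H) = -3*(H + H)² = -3*4*H² = -12*H²)
(S(-11, 7) - 120)*(-93) = (-12*7² - 120)*(-93) = (-12*49 - 120)*(-93) = (-588 - 120)*(-93) = -708*(-93) = 65844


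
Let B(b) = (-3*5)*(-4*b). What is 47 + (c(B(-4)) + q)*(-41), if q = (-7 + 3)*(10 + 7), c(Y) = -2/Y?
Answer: 340159/120 ≈ 2834.7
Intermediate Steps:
B(b) = 60*b (B(b) = -(-60)*b = 60*b)
q = -68 (q = -4*17 = -68)
47 + (c(B(-4)) + q)*(-41) = 47 + (-2/(60*(-4)) - 68)*(-41) = 47 + (-2/(-240) - 68)*(-41) = 47 + (-2*(-1/240) - 68)*(-41) = 47 + (1/120 - 68)*(-41) = 47 - 8159/120*(-41) = 47 + 334519/120 = 340159/120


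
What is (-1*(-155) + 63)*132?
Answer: 28776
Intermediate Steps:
(-1*(-155) + 63)*132 = (155 + 63)*132 = 218*132 = 28776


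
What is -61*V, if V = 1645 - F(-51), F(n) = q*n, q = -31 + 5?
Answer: -19459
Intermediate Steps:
q = -26
F(n) = -26*n
V = 319 (V = 1645 - (-26)*(-51) = 1645 - 1*1326 = 1645 - 1326 = 319)
-61*V = -61*319 = -19459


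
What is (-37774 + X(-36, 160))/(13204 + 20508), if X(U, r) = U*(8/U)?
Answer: -18883/16856 ≈ -1.1203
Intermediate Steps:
X(U, r) = 8
(-37774 + X(-36, 160))/(13204 + 20508) = (-37774 + 8)/(13204 + 20508) = -37766/33712 = -37766*1/33712 = -18883/16856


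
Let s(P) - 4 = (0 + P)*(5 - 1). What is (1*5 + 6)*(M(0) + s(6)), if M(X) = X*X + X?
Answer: 308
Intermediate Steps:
s(P) = 4 + 4*P (s(P) = 4 + (0 + P)*(5 - 1) = 4 + P*4 = 4 + 4*P)
M(X) = X + X**2 (M(X) = X**2 + X = X + X**2)
(1*5 + 6)*(M(0) + s(6)) = (1*5 + 6)*(0*(1 + 0) + (4 + 4*6)) = (5 + 6)*(0*1 + (4 + 24)) = 11*(0 + 28) = 11*28 = 308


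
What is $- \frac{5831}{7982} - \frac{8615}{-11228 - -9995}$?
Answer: $\frac{61575307}{9841806} \approx 6.2565$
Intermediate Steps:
$- \frac{5831}{7982} - \frac{8615}{-11228 - -9995} = \left(-5831\right) \frac{1}{7982} - \frac{8615}{-11228 + 9995} = - \frac{5831}{7982} - \frac{8615}{-1233} = - \frac{5831}{7982} - - \frac{8615}{1233} = - \frac{5831}{7982} + \frac{8615}{1233} = \frac{61575307}{9841806}$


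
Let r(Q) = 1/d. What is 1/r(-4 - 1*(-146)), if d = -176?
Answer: -176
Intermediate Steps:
r(Q) = -1/176 (r(Q) = 1/(-176) = -1/176)
1/r(-4 - 1*(-146)) = 1/(-1/176) = -176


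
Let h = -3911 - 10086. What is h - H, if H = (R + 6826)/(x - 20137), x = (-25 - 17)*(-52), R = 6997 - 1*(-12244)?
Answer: -251262074/17953 ≈ -13996.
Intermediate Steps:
R = 19241 (R = 6997 + 12244 = 19241)
x = 2184 (x = -42*(-52) = 2184)
H = -26067/17953 (H = (19241 + 6826)/(2184 - 20137) = 26067/(-17953) = 26067*(-1/17953) = -26067/17953 ≈ -1.4520)
h = -13997
h - H = -13997 - 1*(-26067/17953) = -13997 + 26067/17953 = -251262074/17953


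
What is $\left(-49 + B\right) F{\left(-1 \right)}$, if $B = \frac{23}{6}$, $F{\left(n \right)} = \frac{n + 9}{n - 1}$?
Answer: $\frac{542}{3} \approx 180.67$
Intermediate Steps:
$F{\left(n \right)} = \frac{9 + n}{-1 + n}$
$B = \frac{23}{6}$ ($B = 23 \cdot \frac{1}{6} = \frac{23}{6} \approx 3.8333$)
$\left(-49 + B\right) F{\left(-1 \right)} = \left(-49 + \frac{23}{6}\right) \frac{9 - 1}{-1 - 1} = - \frac{271 \frac{1}{-2} \cdot 8}{6} = - \frac{271 \left(\left(- \frac{1}{2}\right) 8\right)}{6} = \left(- \frac{271}{6}\right) \left(-4\right) = \frac{542}{3}$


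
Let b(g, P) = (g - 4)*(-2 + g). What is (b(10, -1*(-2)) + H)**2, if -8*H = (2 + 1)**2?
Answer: 140625/64 ≈ 2197.3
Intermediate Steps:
b(g, P) = (-4 + g)*(-2 + g)
H = -9/8 (H = -(2 + 1)**2/8 = -1/8*3**2 = -1/8*9 = -9/8 ≈ -1.1250)
(b(10, -1*(-2)) + H)**2 = ((8 + 10**2 - 6*10) - 9/8)**2 = ((8 + 100 - 60) - 9/8)**2 = (48 - 9/8)**2 = (375/8)**2 = 140625/64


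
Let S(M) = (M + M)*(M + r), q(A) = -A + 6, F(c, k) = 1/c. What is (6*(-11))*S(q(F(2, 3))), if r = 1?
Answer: -4719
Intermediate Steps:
q(A) = 6 - A
S(M) = 2*M*(1 + M) (S(M) = (M + M)*(M + 1) = (2*M)*(1 + M) = 2*M*(1 + M))
(6*(-11))*S(q(F(2, 3))) = (6*(-11))*(2*(6 - 1/2)*(1 + (6 - 1/2))) = -132*(6 - 1*½)*(1 + (6 - 1*½)) = -132*(6 - ½)*(1 + (6 - ½)) = -132*11*(1 + 11/2)/2 = -132*11*13/(2*2) = -66*143/2 = -4719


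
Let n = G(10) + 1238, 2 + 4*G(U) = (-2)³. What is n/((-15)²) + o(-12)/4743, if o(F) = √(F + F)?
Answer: 2471/450 + 2*I*√6/4743 ≈ 5.4911 + 0.0010329*I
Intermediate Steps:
G(U) = -5/2 (G(U) = -½ + (¼)*(-2)³ = -½ + (¼)*(-8) = -½ - 2 = -5/2)
o(F) = √2*√F (o(F) = √(2*F) = √2*√F)
n = 2471/2 (n = -5/2 + 1238 = 2471/2 ≈ 1235.5)
n/((-15)²) + o(-12)/4743 = 2471/(2*((-15)²)) + (√2*√(-12))/4743 = (2471/2)/225 + (√2*(2*I*√3))*(1/4743) = (2471/2)*(1/225) + (2*I*√6)*(1/4743) = 2471/450 + 2*I*√6/4743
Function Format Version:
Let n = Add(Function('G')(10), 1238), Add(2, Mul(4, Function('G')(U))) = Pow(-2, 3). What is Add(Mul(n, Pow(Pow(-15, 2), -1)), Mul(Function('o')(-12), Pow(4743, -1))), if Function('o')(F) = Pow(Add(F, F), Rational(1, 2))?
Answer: Add(Rational(2471, 450), Mul(Rational(2, 4743), I, Pow(6, Rational(1, 2)))) ≈ Add(5.4911, Mul(0.0010329, I))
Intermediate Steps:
Function('G')(U) = Rational(-5, 2) (Function('G')(U) = Add(Rational(-1, 2), Mul(Rational(1, 4), Pow(-2, 3))) = Add(Rational(-1, 2), Mul(Rational(1, 4), -8)) = Add(Rational(-1, 2), -2) = Rational(-5, 2))
Function('o')(F) = Mul(Pow(2, Rational(1, 2)), Pow(F, Rational(1, 2))) (Function('o')(F) = Pow(Mul(2, F), Rational(1, 2)) = Mul(Pow(2, Rational(1, 2)), Pow(F, Rational(1, 2))))
n = Rational(2471, 2) (n = Add(Rational(-5, 2), 1238) = Rational(2471, 2) ≈ 1235.5)
Add(Mul(n, Pow(Pow(-15, 2), -1)), Mul(Function('o')(-12), Pow(4743, -1))) = Add(Mul(Rational(2471, 2), Pow(Pow(-15, 2), -1)), Mul(Mul(Pow(2, Rational(1, 2)), Pow(-12, Rational(1, 2))), Pow(4743, -1))) = Add(Mul(Rational(2471, 2), Pow(225, -1)), Mul(Mul(Pow(2, Rational(1, 2)), Mul(2, I, Pow(3, Rational(1, 2)))), Rational(1, 4743))) = Add(Mul(Rational(2471, 2), Rational(1, 225)), Mul(Mul(2, I, Pow(6, Rational(1, 2))), Rational(1, 4743))) = Add(Rational(2471, 450), Mul(Rational(2, 4743), I, Pow(6, Rational(1, 2))))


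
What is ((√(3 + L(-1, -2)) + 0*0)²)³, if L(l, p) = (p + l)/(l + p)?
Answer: 64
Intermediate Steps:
L(l, p) = 1 (L(l, p) = (l + p)/(l + p) = 1)
((√(3 + L(-1, -2)) + 0*0)²)³ = ((√(3 + 1) + 0*0)²)³ = ((√4 + 0)²)³ = ((2 + 0)²)³ = (2²)³ = 4³ = 64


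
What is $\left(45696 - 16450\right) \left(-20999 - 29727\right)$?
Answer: $-1483532596$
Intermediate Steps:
$\left(45696 - 16450\right) \left(-20999 - 29727\right) = 29246 \left(-50726\right) = -1483532596$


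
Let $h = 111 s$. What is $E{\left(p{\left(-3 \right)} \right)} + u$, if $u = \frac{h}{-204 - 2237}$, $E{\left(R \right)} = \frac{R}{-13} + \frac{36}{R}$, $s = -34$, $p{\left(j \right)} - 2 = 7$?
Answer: $\frac{154025}{31733} \approx 4.8538$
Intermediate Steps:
$p{\left(j \right)} = 9$ ($p{\left(j \right)} = 2 + 7 = 9$)
$E{\left(R \right)} = \frac{36}{R} - \frac{R}{13}$ ($E{\left(R \right)} = R \left(- \frac{1}{13}\right) + \frac{36}{R} = - \frac{R}{13} + \frac{36}{R} = \frac{36}{R} - \frac{R}{13}$)
$h = -3774$ ($h = 111 \left(-34\right) = -3774$)
$u = \frac{3774}{2441}$ ($u = - \frac{3774}{-204 - 2237} = - \frac{3774}{-2441} = \left(-3774\right) \left(- \frac{1}{2441}\right) = \frac{3774}{2441} \approx 1.5461$)
$E{\left(p{\left(-3 \right)} \right)} + u = \left(\frac{36}{9} - \frac{9}{13}\right) + \frac{3774}{2441} = \left(36 \cdot \frac{1}{9} - \frac{9}{13}\right) + \frac{3774}{2441} = \left(4 - \frac{9}{13}\right) + \frac{3774}{2441} = \frac{43}{13} + \frac{3774}{2441} = \frac{154025}{31733}$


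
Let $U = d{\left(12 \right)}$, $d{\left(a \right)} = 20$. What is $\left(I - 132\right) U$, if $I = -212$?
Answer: $-6880$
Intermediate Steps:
$U = 20$
$\left(I - 132\right) U = \left(-212 - 132\right) 20 = \left(-344\right) 20 = -6880$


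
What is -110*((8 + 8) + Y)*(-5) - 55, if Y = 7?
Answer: 12595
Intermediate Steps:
-110*((8 + 8) + Y)*(-5) - 55 = -110*((8 + 8) + 7)*(-5) - 55 = -110*(16 + 7)*(-5) - 55 = -2530*(-5) - 55 = -110*(-115) - 55 = 12650 - 55 = 12595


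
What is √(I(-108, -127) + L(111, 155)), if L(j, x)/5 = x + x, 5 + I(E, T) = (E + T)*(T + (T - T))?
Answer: √31390 ≈ 177.17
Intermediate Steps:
I(E, T) = -5 + T*(E + T) (I(E, T) = -5 + (E + T)*(T + (T - T)) = -5 + (E + T)*(T + 0) = -5 + (E + T)*T = -5 + T*(E + T))
L(j, x) = 10*x (L(j, x) = 5*(x + x) = 5*(2*x) = 10*x)
√(I(-108, -127) + L(111, 155)) = √((-5 + (-127)² - 108*(-127)) + 10*155) = √((-5 + 16129 + 13716) + 1550) = √(29840 + 1550) = √31390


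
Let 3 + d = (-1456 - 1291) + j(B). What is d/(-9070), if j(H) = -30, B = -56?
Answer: 278/907 ≈ 0.30650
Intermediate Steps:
d = -2780 (d = -3 + ((-1456 - 1291) - 30) = -3 + (-2747 - 30) = -3 - 2777 = -2780)
d/(-9070) = -2780/(-9070) = -2780*(-1/9070) = 278/907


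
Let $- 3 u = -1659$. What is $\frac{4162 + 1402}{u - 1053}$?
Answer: $- \frac{1391}{125} \approx -11.128$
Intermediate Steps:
$u = 553$ ($u = \left(- \frac{1}{3}\right) \left(-1659\right) = 553$)
$\frac{4162 + 1402}{u - 1053} = \frac{4162 + 1402}{553 - 1053} = \frac{5564}{-500} = 5564 \left(- \frac{1}{500}\right) = - \frac{1391}{125}$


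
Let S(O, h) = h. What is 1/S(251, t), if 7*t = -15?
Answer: -7/15 ≈ -0.46667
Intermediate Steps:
t = -15/7 (t = (⅐)*(-15) = -15/7 ≈ -2.1429)
1/S(251, t) = 1/(-15/7) = -7/15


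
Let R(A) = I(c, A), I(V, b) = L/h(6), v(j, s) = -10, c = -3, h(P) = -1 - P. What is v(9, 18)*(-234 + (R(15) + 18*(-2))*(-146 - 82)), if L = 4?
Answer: -567300/7 ≈ -81043.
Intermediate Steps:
I(V, b) = -4/7 (I(V, b) = 4/(-1 - 1*6) = 4/(-1 - 6) = 4/(-7) = 4*(-⅐) = -4/7)
R(A) = -4/7
v(9, 18)*(-234 + (R(15) + 18*(-2))*(-146 - 82)) = -10*(-234 + (-4/7 + 18*(-2))*(-146 - 82)) = -10*(-234 + (-4/7 - 36)*(-228)) = -10*(-234 - 256/7*(-228)) = -10*(-234 + 58368/7) = -10*56730/7 = -567300/7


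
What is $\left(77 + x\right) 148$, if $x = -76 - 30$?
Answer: $-4292$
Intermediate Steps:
$x = -106$
$\left(77 + x\right) 148 = \left(77 - 106\right) 148 = \left(-29\right) 148 = -4292$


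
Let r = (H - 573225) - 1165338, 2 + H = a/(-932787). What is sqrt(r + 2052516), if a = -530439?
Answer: 2*sqrt(7587961631463567)/310929 ≈ 560.31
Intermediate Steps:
H = -445045/310929 (H = -2 - 530439/(-932787) = -2 - 530439*(-1/932787) = -2 + 176813/310929 = -445045/310929 ≈ -1.4313)
r = -540570100072/310929 (r = (-445045/310929 - 573225) - 1165338 = -178232721070/310929 - 1165338 = -540570100072/310929 ≈ -1.7386e+6)
sqrt(r + 2052516) = sqrt(-540570100072/310929 + 2052516) = sqrt(97616647292/310929) = 2*sqrt(7587961631463567)/310929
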